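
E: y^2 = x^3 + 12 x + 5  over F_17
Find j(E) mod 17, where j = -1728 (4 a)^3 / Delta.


Delta = -16(4 a^3 + 27 b^2) mod 17 = 5
-1728 * (4 a)^3 = -1728 * (4*12)^3 mod 17 = 8
j = 8 * 5^(-1) mod 17 = 5

j = 5 (mod 17)


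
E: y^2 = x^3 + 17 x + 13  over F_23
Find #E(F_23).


For each x in F_23, count y with y^2 = x^3 + 17 x + 13 mod 23:
  x = 0: RHS = 13, y in [6, 17]  -> 2 point(s)
  x = 1: RHS = 8, y in [10, 13]  -> 2 point(s)
  x = 2: RHS = 9, y in [3, 20]  -> 2 point(s)
  x = 5: RHS = 16, y in [4, 19]  -> 2 point(s)
  x = 6: RHS = 9, y in [3, 20]  -> 2 point(s)
  x = 11: RHS = 13, y in [6, 17]  -> 2 point(s)
  x = 12: RHS = 13, y in [6, 17]  -> 2 point(s)
  x = 13: RHS = 16, y in [4, 19]  -> 2 point(s)
  x = 15: RHS = 9, y in [3, 20]  -> 2 point(s)
  x = 20: RHS = 4, y in [2, 21]  -> 2 point(s)
  x = 22: RHS = 18, y in [8, 15]  -> 2 point(s)
Affine points: 22. Add the point at infinity: total = 23.

#E(F_23) = 23


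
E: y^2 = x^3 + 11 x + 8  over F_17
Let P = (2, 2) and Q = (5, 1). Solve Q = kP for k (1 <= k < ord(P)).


Enumerate multiples of P until we hit Q = (5, 1):
  1P = (2, 2)
  2P = (11, 10)
  3P = (5, 1)
Match found at i = 3.

k = 3


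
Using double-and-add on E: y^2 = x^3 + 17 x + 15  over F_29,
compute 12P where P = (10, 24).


k = 12 = 1100_2 (binary, LSB first: 0011)
Double-and-add from P = (10, 24):
  bit 0 = 0: acc unchanged = O
  bit 1 = 0: acc unchanged = O
  bit 2 = 1: acc = O + (19, 18) = (19, 18)
  bit 3 = 1: acc = (19, 18) + (26, 13) = (7, 19)

12P = (7, 19)


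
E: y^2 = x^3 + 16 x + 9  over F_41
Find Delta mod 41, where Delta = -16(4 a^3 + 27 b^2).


4 a^3 + 27 b^2 = 4*16^3 + 27*9^2 = 16384 + 2187 = 18571
Delta = -16 * (18571) = -297136
Delta mod 41 = 32

Delta = 32 (mod 41)


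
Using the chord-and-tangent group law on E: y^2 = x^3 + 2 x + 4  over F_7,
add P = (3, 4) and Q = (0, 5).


P != Q, so use the chord formula.
s = (y2 - y1) / (x2 - x1) = (1) / (4) mod 7 = 2
x3 = s^2 - x1 - x2 mod 7 = 2^2 - 3 - 0 = 1
y3 = s (x1 - x3) - y1 mod 7 = 2 * (3 - 1) - 4 = 0

P + Q = (1, 0)


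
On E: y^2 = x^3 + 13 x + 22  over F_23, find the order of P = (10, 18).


Compute successive multiples of P until we hit O:
  1P = (10, 18)
  2P = (16, 18)
  3P = (20, 5)
  4P = (17, 21)
  5P = (22, 13)
  6P = (22, 10)
  7P = (17, 2)
  8P = (20, 18)
  ... (continuing to 11P)
  11P = O

ord(P) = 11


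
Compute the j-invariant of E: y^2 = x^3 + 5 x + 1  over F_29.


Delta = -16(4 a^3 + 27 b^2) mod 29 = 7
-1728 * (4 a)^3 = -1728 * (4*5)^3 mod 29 = 10
j = 10 * 7^(-1) mod 29 = 18

j = 18 (mod 29)


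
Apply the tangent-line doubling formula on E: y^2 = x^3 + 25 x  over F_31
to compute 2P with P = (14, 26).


Doubling: s = (3 x1^2 + a) / (2 y1)
s = (3*14^2 + 25) / (2*26) mod 31 = 10
x3 = s^2 - 2 x1 mod 31 = 10^2 - 2*14 = 10
y3 = s (x1 - x3) - y1 mod 31 = 10 * (14 - 10) - 26 = 14

2P = (10, 14)


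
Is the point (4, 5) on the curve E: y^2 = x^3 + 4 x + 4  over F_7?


Check whether y^2 = x^3 + 4 x + 4 (mod 7) for (x, y) = (4, 5).
LHS: y^2 = 5^2 mod 7 = 4
RHS: x^3 + 4 x + 4 = 4^3 + 4*4 + 4 mod 7 = 0
LHS != RHS

No, not on the curve


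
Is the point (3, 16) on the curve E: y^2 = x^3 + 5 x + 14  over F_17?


Check whether y^2 = x^3 + 5 x + 14 (mod 17) for (x, y) = (3, 16).
LHS: y^2 = 16^2 mod 17 = 1
RHS: x^3 + 5 x + 14 = 3^3 + 5*3 + 14 mod 17 = 5
LHS != RHS

No, not on the curve


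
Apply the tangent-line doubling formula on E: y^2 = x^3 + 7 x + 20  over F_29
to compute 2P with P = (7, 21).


Doubling: s = (3 x1^2 + a) / (2 y1)
s = (3*7^2 + 7) / (2*21) mod 29 = 23
x3 = s^2 - 2 x1 mod 29 = 23^2 - 2*7 = 22
y3 = s (x1 - x3) - y1 mod 29 = 23 * (7 - 22) - 21 = 11

2P = (22, 11)


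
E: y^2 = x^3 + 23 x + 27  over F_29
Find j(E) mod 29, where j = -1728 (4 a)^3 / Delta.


Delta = -16(4 a^3 + 27 b^2) mod 29 = 3
-1728 * (4 a)^3 = -1728 * (4*23)^3 mod 29 = 21
j = 21 * 3^(-1) mod 29 = 7

j = 7 (mod 29)


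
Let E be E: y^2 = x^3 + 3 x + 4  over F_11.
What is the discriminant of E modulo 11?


4 a^3 + 27 b^2 = 4*3^3 + 27*4^2 = 108 + 432 = 540
Delta = -16 * (540) = -8640
Delta mod 11 = 6

Delta = 6 (mod 11)


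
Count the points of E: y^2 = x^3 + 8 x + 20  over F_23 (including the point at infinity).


For each x in F_23, count y with y^2 = x^3 + 8 x + 20 mod 23:
  x = 1: RHS = 6, y in [11, 12]  -> 2 point(s)
  x = 3: RHS = 2, y in [5, 18]  -> 2 point(s)
  x = 4: RHS = 1, y in [1, 22]  -> 2 point(s)
  x = 5: RHS = 1, y in [1, 22]  -> 2 point(s)
  x = 6: RHS = 8, y in [10, 13]  -> 2 point(s)
  x = 9: RHS = 16, y in [4, 19]  -> 2 point(s)
  x = 11: RHS = 13, y in [6, 17]  -> 2 point(s)
  x = 12: RHS = 4, y in [2, 21]  -> 2 point(s)
  x = 14: RHS = 1, y in [1, 22]  -> 2 point(s)
  x = 16: RHS = 12, y in [9, 14]  -> 2 point(s)
  x = 17: RHS = 9, y in [3, 20]  -> 2 point(s)
  x = 18: RHS = 16, y in [4, 19]  -> 2 point(s)
  x = 19: RHS = 16, y in [4, 19]  -> 2 point(s)
Affine points: 26. Add the point at infinity: total = 27.

#E(F_23) = 27


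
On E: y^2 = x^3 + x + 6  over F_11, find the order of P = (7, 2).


Compute successive multiples of P until we hit O:
  1P = (7, 2)
  2P = (2, 7)
  3P = (3, 5)
  4P = (5, 2)
  5P = (10, 9)
  6P = (8, 3)
  7P = (8, 8)
  8P = (10, 2)
  ... (continuing to 13P)
  13P = O

ord(P) = 13


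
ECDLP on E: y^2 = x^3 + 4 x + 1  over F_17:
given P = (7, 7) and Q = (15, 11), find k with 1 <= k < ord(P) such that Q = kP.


Enumerate multiples of P until we hit Q = (15, 11):
  1P = (7, 7)
  2P = (11, 13)
  3P = (14, 8)
  4P = (4, 8)
  5P = (8, 16)
  6P = (15, 6)
  7P = (16, 9)
  8P = (10, 15)
  9P = (9, 16)
  10P = (0, 16)
  11P = (12, 14)
  12P = (2, 0)
  13P = (12, 3)
  14P = (0, 1)
  15P = (9, 1)
  16P = (10, 2)
  17P = (16, 8)
  18P = (15, 11)
Match found at i = 18.

k = 18


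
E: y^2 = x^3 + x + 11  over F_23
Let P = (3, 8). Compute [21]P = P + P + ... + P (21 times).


k = 21 = 10101_2 (binary, LSB first: 10101)
Double-and-add from P = (3, 8):
  bit 0 = 1: acc = O + (3, 8) = (3, 8)
  bit 1 = 0: acc unchanged = (3, 8)
  bit 2 = 1: acc = (3, 8) + (21, 22) = (5, 16)
  bit 3 = 0: acc unchanged = (5, 16)
  bit 4 = 1: acc = (5, 16) + (14, 3) = (20, 21)

21P = (20, 21)


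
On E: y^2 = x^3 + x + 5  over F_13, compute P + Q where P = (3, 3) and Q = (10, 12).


P != Q, so use the chord formula.
s = (y2 - y1) / (x2 - x1) = (9) / (7) mod 13 = 5
x3 = s^2 - x1 - x2 mod 13 = 5^2 - 3 - 10 = 12
y3 = s (x1 - x3) - y1 mod 13 = 5 * (3 - 12) - 3 = 4

P + Q = (12, 4)


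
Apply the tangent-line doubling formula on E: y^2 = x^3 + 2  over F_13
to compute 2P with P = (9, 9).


Doubling: s = (3 x1^2 + a) / (2 y1)
s = (3*9^2 + 0) / (2*9) mod 13 = 7
x3 = s^2 - 2 x1 mod 13 = 7^2 - 2*9 = 5
y3 = s (x1 - x3) - y1 mod 13 = 7 * (9 - 5) - 9 = 6

2P = (5, 6)


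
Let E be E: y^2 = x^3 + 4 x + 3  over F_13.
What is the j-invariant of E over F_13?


Delta = -16(4 a^3 + 27 b^2) mod 13 = 11
-1728 * (4 a)^3 = -1728 * (4*4)^3 mod 13 = 1
j = 1 * 11^(-1) mod 13 = 6

j = 6 (mod 13)


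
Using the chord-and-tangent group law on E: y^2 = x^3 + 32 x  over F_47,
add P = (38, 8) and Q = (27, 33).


P != Q, so use the chord formula.
s = (y2 - y1) / (x2 - x1) = (25) / (36) mod 47 = 2
x3 = s^2 - x1 - x2 mod 47 = 2^2 - 38 - 27 = 33
y3 = s (x1 - x3) - y1 mod 47 = 2 * (38 - 33) - 8 = 2

P + Q = (33, 2)


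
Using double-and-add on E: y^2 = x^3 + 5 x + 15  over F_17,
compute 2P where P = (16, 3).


k = 2 = 10_2 (binary, LSB first: 01)
Double-and-add from P = (16, 3):
  bit 0 = 0: acc unchanged = O
  bit 1 = 1: acc = O + (0, 7) = (0, 7)

2P = (0, 7)


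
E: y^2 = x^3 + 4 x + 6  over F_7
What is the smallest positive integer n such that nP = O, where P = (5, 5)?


Compute successive multiples of P until we hit O:
  1P = (5, 5)
  2P = (6, 6)
  3P = (4, 3)
  4P = (2, 1)
  5P = (1, 5)
  6P = (1, 2)
  7P = (2, 6)
  8P = (4, 4)
  ... (continuing to 11P)
  11P = O

ord(P) = 11


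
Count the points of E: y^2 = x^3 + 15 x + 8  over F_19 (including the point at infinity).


For each x in F_19, count y with y^2 = x^3 + 15 x + 8 mod 19:
  x = 1: RHS = 5, y in [9, 10]  -> 2 point(s)
  x = 3: RHS = 4, y in [2, 17]  -> 2 point(s)
  x = 7: RHS = 0, y in [0]  -> 1 point(s)
  x = 9: RHS = 17, y in [6, 13]  -> 2 point(s)
  x = 12: RHS = 16, y in [4, 15]  -> 2 point(s)
  x = 13: RHS = 6, y in [5, 14]  -> 2 point(s)
  x = 14: RHS = 17, y in [6, 13]  -> 2 point(s)
  x = 15: RHS = 17, y in [6, 13]  -> 2 point(s)
  x = 18: RHS = 11, y in [7, 12]  -> 2 point(s)
Affine points: 17. Add the point at infinity: total = 18.

#E(F_19) = 18


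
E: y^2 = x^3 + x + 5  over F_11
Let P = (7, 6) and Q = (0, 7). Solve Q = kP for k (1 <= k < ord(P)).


Enumerate multiples of P until we hit Q = (0, 7):
  1P = (7, 6)
  2P = (0, 7)
Match found at i = 2.

k = 2


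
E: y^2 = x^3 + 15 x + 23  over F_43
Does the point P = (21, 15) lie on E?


Check whether y^2 = x^3 + 15 x + 23 (mod 43) for (x, y) = (21, 15).
LHS: y^2 = 15^2 mod 43 = 10
RHS: x^3 + 15 x + 23 = 21^3 + 15*21 + 23 mod 43 = 10
LHS = RHS

Yes, on the curve


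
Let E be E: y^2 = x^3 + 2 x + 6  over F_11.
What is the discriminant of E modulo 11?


4 a^3 + 27 b^2 = 4*2^3 + 27*6^2 = 32 + 972 = 1004
Delta = -16 * (1004) = -16064
Delta mod 11 = 7

Delta = 7 (mod 11)


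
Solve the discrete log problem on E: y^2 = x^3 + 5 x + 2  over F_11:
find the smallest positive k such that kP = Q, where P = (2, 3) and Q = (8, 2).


Enumerate multiples of P until we hit Q = (8, 2):
  1P = (2, 3)
  2P = (8, 2)
Match found at i = 2.

k = 2


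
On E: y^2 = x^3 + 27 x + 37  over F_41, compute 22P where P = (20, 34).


k = 22 = 10110_2 (binary, LSB first: 01101)
Double-and-add from P = (20, 34):
  bit 0 = 0: acc unchanged = O
  bit 1 = 1: acc = O + (0, 23) = (0, 23)
  bit 2 = 1: acc = (0, 23) + (39, 37) = (10, 6)
  bit 3 = 0: acc unchanged = (10, 6)
  bit 4 = 1: acc = (10, 6) + (36, 33) = (13, 24)

22P = (13, 24)


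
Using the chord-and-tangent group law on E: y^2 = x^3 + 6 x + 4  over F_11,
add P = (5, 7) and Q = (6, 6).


P != Q, so use the chord formula.
s = (y2 - y1) / (x2 - x1) = (10) / (1) mod 11 = 10
x3 = s^2 - x1 - x2 mod 11 = 10^2 - 5 - 6 = 1
y3 = s (x1 - x3) - y1 mod 11 = 10 * (5 - 1) - 7 = 0

P + Q = (1, 0)


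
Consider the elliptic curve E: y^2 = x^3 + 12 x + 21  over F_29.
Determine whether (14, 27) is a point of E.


Check whether y^2 = x^3 + 12 x + 21 (mod 29) for (x, y) = (14, 27).
LHS: y^2 = 27^2 mod 29 = 4
RHS: x^3 + 12 x + 21 = 14^3 + 12*14 + 21 mod 29 = 4
LHS = RHS

Yes, on the curve


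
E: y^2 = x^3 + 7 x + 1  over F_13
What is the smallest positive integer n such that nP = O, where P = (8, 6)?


Compute successive multiples of P until we hit O:
  1P = (8, 6)
  2P = (0, 1)
  3P = (6, 5)
  4P = (9, 0)
  5P = (6, 8)
  6P = (0, 12)
  7P = (8, 7)
  8P = O

ord(P) = 8


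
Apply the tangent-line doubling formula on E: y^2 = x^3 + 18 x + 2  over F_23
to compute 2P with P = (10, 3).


Doubling: s = (3 x1^2 + a) / (2 y1)
s = (3*10^2 + 18) / (2*3) mod 23 = 7
x3 = s^2 - 2 x1 mod 23 = 7^2 - 2*10 = 6
y3 = s (x1 - x3) - y1 mod 23 = 7 * (10 - 6) - 3 = 2

2P = (6, 2)


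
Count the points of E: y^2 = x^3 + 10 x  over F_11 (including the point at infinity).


For each x in F_11, count y with y^2 = x^3 + 10 x + 0 mod 11:
  x = 0: RHS = 0, y in [0]  -> 1 point(s)
  x = 1: RHS = 0, y in [0]  -> 1 point(s)
  x = 4: RHS = 5, y in [4, 7]  -> 2 point(s)
  x = 6: RHS = 1, y in [1, 10]  -> 2 point(s)
  x = 8: RHS = 9, y in [3, 8]  -> 2 point(s)
  x = 9: RHS = 5, y in [4, 7]  -> 2 point(s)
  x = 10: RHS = 0, y in [0]  -> 1 point(s)
Affine points: 11. Add the point at infinity: total = 12.

#E(F_11) = 12


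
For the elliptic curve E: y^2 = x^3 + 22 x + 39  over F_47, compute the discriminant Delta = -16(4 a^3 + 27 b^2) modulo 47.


4 a^3 + 27 b^2 = 4*22^3 + 27*39^2 = 42592 + 41067 = 83659
Delta = -16 * (83659) = -1338544
Delta mod 47 = 16

Delta = 16 (mod 47)


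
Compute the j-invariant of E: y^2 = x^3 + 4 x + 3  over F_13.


Delta = -16(4 a^3 + 27 b^2) mod 13 = 11
-1728 * (4 a)^3 = -1728 * (4*4)^3 mod 13 = 1
j = 1 * 11^(-1) mod 13 = 6

j = 6 (mod 13)


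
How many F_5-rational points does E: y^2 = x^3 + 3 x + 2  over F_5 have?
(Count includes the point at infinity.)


For each x in F_5, count y with y^2 = x^3 + 3 x + 2 mod 5:
  x = 1: RHS = 1, y in [1, 4]  -> 2 point(s)
  x = 2: RHS = 1, y in [1, 4]  -> 2 point(s)
Affine points: 4. Add the point at infinity: total = 5.

#E(F_5) = 5


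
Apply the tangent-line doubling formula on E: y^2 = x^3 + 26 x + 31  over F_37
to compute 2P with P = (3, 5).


Doubling: s = (3 x1^2 + a) / (2 y1)
s = (3*3^2 + 26) / (2*5) mod 37 = 9
x3 = s^2 - 2 x1 mod 37 = 9^2 - 2*3 = 1
y3 = s (x1 - x3) - y1 mod 37 = 9 * (3 - 1) - 5 = 13

2P = (1, 13)


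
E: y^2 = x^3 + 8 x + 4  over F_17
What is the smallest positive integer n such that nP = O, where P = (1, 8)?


Compute successive multiples of P until we hit O:
  1P = (1, 8)
  2P = (0, 15)
  3P = (14, 15)
  4P = (4, 10)
  5P = (3, 2)
  6P = (5, 4)
  7P = (12, 3)
  8P = (8, 6)
  ... (continuing to 21P)
  21P = O

ord(P) = 21


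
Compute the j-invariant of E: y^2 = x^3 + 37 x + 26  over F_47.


Delta = -16(4 a^3 + 27 b^2) mod 47 = 12
-1728 * (4 a)^3 = -1728 * (4*37)^3 mod 47 = 13
j = 13 * 12^(-1) mod 47 = 5

j = 5 (mod 47)


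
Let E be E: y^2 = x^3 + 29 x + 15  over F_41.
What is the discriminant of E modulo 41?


4 a^3 + 27 b^2 = 4*29^3 + 27*15^2 = 97556 + 6075 = 103631
Delta = -16 * (103631) = -1658096
Delta mod 41 = 26

Delta = 26 (mod 41)


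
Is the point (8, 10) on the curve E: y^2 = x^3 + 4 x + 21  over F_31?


Check whether y^2 = x^3 + 4 x + 21 (mod 31) for (x, y) = (8, 10).
LHS: y^2 = 10^2 mod 31 = 7
RHS: x^3 + 4 x + 21 = 8^3 + 4*8 + 21 mod 31 = 7
LHS = RHS

Yes, on the curve


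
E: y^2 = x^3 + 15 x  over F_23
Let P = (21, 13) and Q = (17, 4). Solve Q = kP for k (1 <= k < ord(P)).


Enumerate multiples of P until we hit Q = (17, 4):
  1P = (21, 13)
  2P = (16, 9)
  3P = (17, 4)
Match found at i = 3.

k = 3


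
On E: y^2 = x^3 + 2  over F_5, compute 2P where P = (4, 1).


k = 2 = 10_2 (binary, LSB first: 01)
Double-and-add from P = (4, 1):
  bit 0 = 0: acc unchanged = O
  bit 1 = 1: acc = O + (3, 3) = (3, 3)

2P = (3, 3)


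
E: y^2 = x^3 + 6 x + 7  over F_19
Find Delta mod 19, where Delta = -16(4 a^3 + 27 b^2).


4 a^3 + 27 b^2 = 4*6^3 + 27*7^2 = 864 + 1323 = 2187
Delta = -16 * (2187) = -34992
Delta mod 19 = 6

Delta = 6 (mod 19)


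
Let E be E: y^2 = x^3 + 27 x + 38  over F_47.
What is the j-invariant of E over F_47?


Delta = -16(4 a^3 + 27 b^2) mod 47 = 5
-1728 * (4 a)^3 = -1728 * (4*27)^3 mod 47 = 10
j = 10 * 5^(-1) mod 47 = 2

j = 2 (mod 47)


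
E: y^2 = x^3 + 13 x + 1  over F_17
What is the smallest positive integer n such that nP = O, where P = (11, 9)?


Compute successive multiples of P until we hit O:
  1P = (11, 9)
  2P = (16, 15)
  3P = (3, 4)
  4P = (1, 10)
  5P = (13, 15)
  6P = (2, 1)
  7P = (5, 2)
  8P = (0, 1)
  ... (continuing to 25P)
  25P = O

ord(P) = 25


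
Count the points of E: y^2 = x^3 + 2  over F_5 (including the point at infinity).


For each x in F_5, count y with y^2 = x^3 + 0 x + 2 mod 5:
  x = 2: RHS = 0, y in [0]  -> 1 point(s)
  x = 3: RHS = 4, y in [2, 3]  -> 2 point(s)
  x = 4: RHS = 1, y in [1, 4]  -> 2 point(s)
Affine points: 5. Add the point at infinity: total = 6.

#E(F_5) = 6


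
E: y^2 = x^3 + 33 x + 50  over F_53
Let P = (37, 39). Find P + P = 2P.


Doubling: s = (3 x1^2 + a) / (2 y1)
s = (3*37^2 + 33) / (2*39) mod 53 = 49
x3 = s^2 - 2 x1 mod 53 = 49^2 - 2*37 = 48
y3 = s (x1 - x3) - y1 mod 53 = 49 * (37 - 48) - 39 = 5

2P = (48, 5)


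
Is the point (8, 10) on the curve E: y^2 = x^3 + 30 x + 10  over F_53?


Check whether y^2 = x^3 + 30 x + 10 (mod 53) for (x, y) = (8, 10).
LHS: y^2 = 10^2 mod 53 = 47
RHS: x^3 + 30 x + 10 = 8^3 + 30*8 + 10 mod 53 = 20
LHS != RHS

No, not on the curve


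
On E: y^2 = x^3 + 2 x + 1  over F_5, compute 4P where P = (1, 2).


k = 4 = 100_2 (binary, LSB first: 001)
Double-and-add from P = (1, 2):
  bit 0 = 0: acc unchanged = O
  bit 1 = 0: acc unchanged = O
  bit 2 = 1: acc = O + (0, 4) = (0, 4)

4P = (0, 4)


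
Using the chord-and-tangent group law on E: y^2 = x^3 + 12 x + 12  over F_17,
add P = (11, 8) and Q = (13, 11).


P != Q, so use the chord formula.
s = (y2 - y1) / (x2 - x1) = (3) / (2) mod 17 = 10
x3 = s^2 - x1 - x2 mod 17 = 10^2 - 11 - 13 = 8
y3 = s (x1 - x3) - y1 mod 17 = 10 * (11 - 8) - 8 = 5

P + Q = (8, 5)


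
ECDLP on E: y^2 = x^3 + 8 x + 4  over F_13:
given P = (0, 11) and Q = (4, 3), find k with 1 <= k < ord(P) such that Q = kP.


Enumerate multiples of P until we hit Q = (4, 3):
  1P = (0, 11)
  2P = (4, 10)
  3P = (5, 0)
  4P = (4, 3)
Match found at i = 4.

k = 4


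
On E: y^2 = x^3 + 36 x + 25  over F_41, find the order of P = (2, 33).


Compute successive multiples of P until we hit O:
  1P = (2, 33)
  2P = (5, 17)
  3P = (26, 13)
  4P = (8, 13)
  5P = (33, 2)
  6P = (7, 13)
  7P = (7, 28)
  8P = (33, 39)
  ... (continuing to 13P)
  13P = O

ord(P) = 13


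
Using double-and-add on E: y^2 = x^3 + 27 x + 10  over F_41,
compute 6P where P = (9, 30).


k = 6 = 110_2 (binary, LSB first: 011)
Double-and-add from P = (9, 30):
  bit 0 = 0: acc unchanged = O
  bit 1 = 1: acc = O + (33, 26) = (33, 26)
  bit 2 = 1: acc = (33, 26) + (0, 16) = (7, 3)

6P = (7, 3)


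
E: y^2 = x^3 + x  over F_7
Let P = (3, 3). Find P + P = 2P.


Doubling: s = (3 x1^2 + a) / (2 y1)
s = (3*3^2 + 1) / (2*3) mod 7 = 0
x3 = s^2 - 2 x1 mod 7 = 0^2 - 2*3 = 1
y3 = s (x1 - x3) - y1 mod 7 = 0 * (3 - 1) - 3 = 4

2P = (1, 4)


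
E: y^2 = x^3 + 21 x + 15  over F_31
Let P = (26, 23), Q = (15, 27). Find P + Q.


P != Q, so use the chord formula.
s = (y2 - y1) / (x2 - x1) = (4) / (20) mod 31 = 25
x3 = s^2 - x1 - x2 mod 31 = 25^2 - 26 - 15 = 26
y3 = s (x1 - x3) - y1 mod 31 = 25 * (26 - 26) - 23 = 8

P + Q = (26, 8)


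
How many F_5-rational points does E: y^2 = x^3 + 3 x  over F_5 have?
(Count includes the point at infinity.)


For each x in F_5, count y with y^2 = x^3 + 3 x + 0 mod 5:
  x = 0: RHS = 0, y in [0]  -> 1 point(s)
  x = 1: RHS = 4, y in [2, 3]  -> 2 point(s)
  x = 2: RHS = 4, y in [2, 3]  -> 2 point(s)
  x = 3: RHS = 1, y in [1, 4]  -> 2 point(s)
  x = 4: RHS = 1, y in [1, 4]  -> 2 point(s)
Affine points: 9. Add the point at infinity: total = 10.

#E(F_5) = 10


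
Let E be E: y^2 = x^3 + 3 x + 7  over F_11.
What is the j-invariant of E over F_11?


Delta = -16(4 a^3 + 27 b^2) mod 11 = 6
-1728 * (4 a)^3 = -1728 * (4*3)^3 mod 11 = 10
j = 10 * 6^(-1) mod 11 = 9

j = 9 (mod 11)


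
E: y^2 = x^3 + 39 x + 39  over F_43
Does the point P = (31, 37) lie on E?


Check whether y^2 = x^3 + 39 x + 39 (mod 43) for (x, y) = (31, 37).
LHS: y^2 = 37^2 mod 43 = 36
RHS: x^3 + 39 x + 39 = 31^3 + 39*31 + 39 mod 43 = 36
LHS = RHS

Yes, on the curve


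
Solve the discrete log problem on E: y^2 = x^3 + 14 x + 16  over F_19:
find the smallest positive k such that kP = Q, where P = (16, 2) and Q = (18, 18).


Enumerate multiples of P until we hit Q = (18, 18):
  1P = (16, 2)
  2P = (3, 3)
  3P = (9, 15)
  4P = (18, 18)
Match found at i = 4.

k = 4


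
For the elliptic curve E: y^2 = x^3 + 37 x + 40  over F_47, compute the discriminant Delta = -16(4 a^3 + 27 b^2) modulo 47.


4 a^3 + 27 b^2 = 4*37^3 + 27*40^2 = 202612 + 43200 = 245812
Delta = -16 * (245812) = -3932992
Delta mod 47 = 15

Delta = 15 (mod 47)


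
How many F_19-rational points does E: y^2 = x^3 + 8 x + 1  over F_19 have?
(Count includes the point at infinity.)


For each x in F_19, count y with y^2 = x^3 + 8 x + 1 mod 19:
  x = 0: RHS = 1, y in [1, 18]  -> 2 point(s)
  x = 2: RHS = 6, y in [5, 14]  -> 2 point(s)
  x = 7: RHS = 1, y in [1, 18]  -> 2 point(s)
  x = 8: RHS = 7, y in [8, 11]  -> 2 point(s)
  x = 9: RHS = 4, y in [2, 17]  -> 2 point(s)
  x = 10: RHS = 17, y in [6, 13]  -> 2 point(s)
  x = 12: RHS = 1, y in [1, 18]  -> 2 point(s)
  x = 14: RHS = 7, y in [8, 11]  -> 2 point(s)
  x = 15: RHS = 0, y in [0]  -> 1 point(s)
  x = 16: RHS = 7, y in [8, 11]  -> 2 point(s)
  x = 18: RHS = 11, y in [7, 12]  -> 2 point(s)
Affine points: 21. Add the point at infinity: total = 22.

#E(F_19) = 22


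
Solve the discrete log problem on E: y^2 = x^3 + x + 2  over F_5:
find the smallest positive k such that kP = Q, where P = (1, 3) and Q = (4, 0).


Enumerate multiples of P until we hit Q = (4, 0):
  1P = (1, 3)
  2P = (4, 0)
Match found at i = 2.

k = 2


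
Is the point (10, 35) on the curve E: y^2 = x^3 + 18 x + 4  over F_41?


Check whether y^2 = x^3 + 18 x + 4 (mod 41) for (x, y) = (10, 35).
LHS: y^2 = 35^2 mod 41 = 36
RHS: x^3 + 18 x + 4 = 10^3 + 18*10 + 4 mod 41 = 36
LHS = RHS

Yes, on the curve


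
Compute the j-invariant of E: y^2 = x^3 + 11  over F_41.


Delta = -16(4 a^3 + 27 b^2) mod 41 = 3
-1728 * (4 a)^3 = -1728 * (4*0)^3 mod 41 = 0
j = 0 * 3^(-1) mod 41 = 0

j = 0 (mod 41)


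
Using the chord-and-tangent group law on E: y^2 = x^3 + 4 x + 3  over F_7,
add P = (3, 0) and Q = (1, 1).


P != Q, so use the chord formula.
s = (y2 - y1) / (x2 - x1) = (1) / (5) mod 7 = 3
x3 = s^2 - x1 - x2 mod 7 = 3^2 - 3 - 1 = 5
y3 = s (x1 - x3) - y1 mod 7 = 3 * (3 - 5) - 0 = 1

P + Q = (5, 1)


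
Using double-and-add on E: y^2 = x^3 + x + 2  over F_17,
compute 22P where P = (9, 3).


k = 22 = 10110_2 (binary, LSB first: 01101)
Double-and-add from P = (9, 3):
  bit 0 = 0: acc unchanged = O
  bit 1 = 1: acc = O + (0, 6) = (0, 6)
  bit 2 = 1: acc = (0, 6) + (15, 14) = (1, 15)
  bit 3 = 0: acc unchanged = (1, 15)
  bit 4 = 1: acc = (1, 15) + (12, 12) = (0, 11)

22P = (0, 11)


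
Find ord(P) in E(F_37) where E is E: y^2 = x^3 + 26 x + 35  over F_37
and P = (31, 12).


Compute successive multiples of P until we hit O:
  1P = (31, 12)
  2P = (9, 6)
  3P = (9, 31)
  4P = (31, 25)
  5P = O

ord(P) = 5


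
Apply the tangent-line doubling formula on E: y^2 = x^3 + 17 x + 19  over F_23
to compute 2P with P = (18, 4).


Doubling: s = (3 x1^2 + a) / (2 y1)
s = (3*18^2 + 17) / (2*4) mod 23 = 0
x3 = s^2 - 2 x1 mod 23 = 0^2 - 2*18 = 10
y3 = s (x1 - x3) - y1 mod 23 = 0 * (18 - 10) - 4 = 19

2P = (10, 19)


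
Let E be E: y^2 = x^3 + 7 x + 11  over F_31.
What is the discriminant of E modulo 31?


4 a^3 + 27 b^2 = 4*7^3 + 27*11^2 = 1372 + 3267 = 4639
Delta = -16 * (4639) = -74224
Delta mod 31 = 21

Delta = 21 (mod 31)


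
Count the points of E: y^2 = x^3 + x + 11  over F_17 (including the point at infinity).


For each x in F_17, count y with y^2 = x^3 + 1 x + 11 mod 17:
  x = 1: RHS = 13, y in [8, 9]  -> 2 point(s)
  x = 2: RHS = 4, y in [2, 15]  -> 2 point(s)
  x = 7: RHS = 4, y in [2, 15]  -> 2 point(s)
  x = 8: RHS = 4, y in [2, 15]  -> 2 point(s)
  x = 9: RHS = 1, y in [1, 16]  -> 2 point(s)
  x = 10: RHS = 1, y in [1, 16]  -> 2 point(s)
  x = 12: RHS = 0, y in [0]  -> 1 point(s)
  x = 14: RHS = 15, y in [7, 10]  -> 2 point(s)
  x = 15: RHS = 1, y in [1, 16]  -> 2 point(s)
  x = 16: RHS = 9, y in [3, 14]  -> 2 point(s)
Affine points: 19. Add the point at infinity: total = 20.

#E(F_17) = 20


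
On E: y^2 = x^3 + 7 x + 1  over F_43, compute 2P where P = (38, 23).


Doubling: s = (3 x1^2 + a) / (2 y1)
s = (3*38^2 + 7) / (2*23) mod 43 = 13
x3 = s^2 - 2 x1 mod 43 = 13^2 - 2*38 = 7
y3 = s (x1 - x3) - y1 mod 43 = 13 * (38 - 7) - 23 = 36

2P = (7, 36)


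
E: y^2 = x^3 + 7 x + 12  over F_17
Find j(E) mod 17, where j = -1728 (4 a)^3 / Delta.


Delta = -16(4 a^3 + 27 b^2) mod 17 = 7
-1728 * (4 a)^3 = -1728 * (4*7)^3 mod 17 = 13
j = 13 * 7^(-1) mod 17 = 14

j = 14 (mod 17)


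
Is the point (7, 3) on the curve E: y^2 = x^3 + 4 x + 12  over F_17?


Check whether y^2 = x^3 + 4 x + 12 (mod 17) for (x, y) = (7, 3).
LHS: y^2 = 3^2 mod 17 = 9
RHS: x^3 + 4 x + 12 = 7^3 + 4*7 + 12 mod 17 = 9
LHS = RHS

Yes, on the curve


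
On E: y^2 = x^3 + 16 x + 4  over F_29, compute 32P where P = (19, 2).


k = 32 = 100000_2 (binary, LSB first: 000001)
Double-and-add from P = (19, 2):
  bit 0 = 0: acc unchanged = O
  bit 1 = 0: acc unchanged = O
  bit 2 = 0: acc unchanged = O
  bit 3 = 0: acc unchanged = O
  bit 4 = 0: acc unchanged = O
  bit 5 = 1: acc = O + (19, 27) = (19, 27)

32P = (19, 27)


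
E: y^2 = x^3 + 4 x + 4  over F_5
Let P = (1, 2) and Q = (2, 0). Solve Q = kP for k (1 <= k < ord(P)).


Enumerate multiples of P until we hit Q = (2, 0):
  1P = (1, 2)
  2P = (2, 0)
Match found at i = 2.

k = 2


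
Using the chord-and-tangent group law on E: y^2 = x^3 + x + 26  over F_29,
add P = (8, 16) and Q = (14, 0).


P != Q, so use the chord formula.
s = (y2 - y1) / (x2 - x1) = (13) / (6) mod 29 = 7
x3 = s^2 - x1 - x2 mod 29 = 7^2 - 8 - 14 = 27
y3 = s (x1 - x3) - y1 mod 29 = 7 * (8 - 27) - 16 = 25

P + Q = (27, 25)


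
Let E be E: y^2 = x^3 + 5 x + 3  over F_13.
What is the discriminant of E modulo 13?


4 a^3 + 27 b^2 = 4*5^3 + 27*3^2 = 500 + 243 = 743
Delta = -16 * (743) = -11888
Delta mod 13 = 7

Delta = 7 (mod 13)


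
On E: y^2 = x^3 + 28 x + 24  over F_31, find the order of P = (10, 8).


Compute successive multiples of P until we hit O:
  1P = (10, 8)
  2P = (5, 17)
  3P = (18, 25)
  4P = (8, 4)
  5P = (17, 9)
  6P = (23, 30)
  7P = (6, 25)
  8P = (4, 13)
  ... (continuing to 27P)
  27P = O

ord(P) = 27


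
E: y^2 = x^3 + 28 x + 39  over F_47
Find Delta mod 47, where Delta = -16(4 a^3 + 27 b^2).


4 a^3 + 27 b^2 = 4*28^3 + 27*39^2 = 87808 + 41067 = 128875
Delta = -16 * (128875) = -2062000
Delta mod 47 = 31

Delta = 31 (mod 47)


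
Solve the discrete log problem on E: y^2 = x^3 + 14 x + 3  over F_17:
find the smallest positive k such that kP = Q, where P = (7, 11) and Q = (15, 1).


Enumerate multiples of P until we hit Q = (15, 1):
  1P = (7, 11)
  2P = (11, 3)
  3P = (3, 15)
  4P = (8, 7)
  5P = (1, 16)
  6P = (13, 11)
  7P = (14, 6)
  8P = (9, 5)
  9P = (10, 15)
  10P = (15, 1)
Match found at i = 10.

k = 10


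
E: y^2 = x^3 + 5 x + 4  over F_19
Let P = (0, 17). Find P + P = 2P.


Doubling: s = (3 x1^2 + a) / (2 y1)
s = (3*0^2 + 5) / (2*17) mod 19 = 13
x3 = s^2 - 2 x1 mod 19 = 13^2 - 2*0 = 17
y3 = s (x1 - x3) - y1 mod 19 = 13 * (0 - 17) - 17 = 9

2P = (17, 9)


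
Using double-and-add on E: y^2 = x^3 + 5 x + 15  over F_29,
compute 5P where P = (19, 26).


k = 5 = 101_2 (binary, LSB first: 101)
Double-and-add from P = (19, 26):
  bit 0 = 1: acc = O + (19, 26) = (19, 26)
  bit 1 = 0: acc unchanged = (19, 26)
  bit 2 = 1: acc = (19, 26) + (19, 26) = (19, 3)

5P = (19, 3)


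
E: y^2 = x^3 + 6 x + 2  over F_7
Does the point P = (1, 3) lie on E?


Check whether y^2 = x^3 + 6 x + 2 (mod 7) for (x, y) = (1, 3).
LHS: y^2 = 3^2 mod 7 = 2
RHS: x^3 + 6 x + 2 = 1^3 + 6*1 + 2 mod 7 = 2
LHS = RHS

Yes, on the curve


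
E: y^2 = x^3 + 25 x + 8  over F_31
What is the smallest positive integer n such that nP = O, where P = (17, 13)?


Compute successive multiples of P until we hit O:
  1P = (17, 13)
  2P = (25, 13)
  3P = (20, 18)
  4P = (14, 23)
  5P = (18, 11)
  6P = (0, 15)
  7P = (2, 29)
  8P = (13, 22)
  ... (continuing to 35P)
  35P = O

ord(P) = 35


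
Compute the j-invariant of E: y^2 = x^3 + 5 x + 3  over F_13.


Delta = -16(4 a^3 + 27 b^2) mod 13 = 7
-1728 * (4 a)^3 = -1728 * (4*5)^3 mod 13 = 5
j = 5 * 7^(-1) mod 13 = 10

j = 10 (mod 13)


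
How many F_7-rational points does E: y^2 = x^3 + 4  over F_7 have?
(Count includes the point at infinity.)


For each x in F_7, count y with y^2 = x^3 + 0 x + 4 mod 7:
  x = 0: RHS = 4, y in [2, 5]  -> 2 point(s)
Affine points: 2. Add the point at infinity: total = 3.

#E(F_7) = 3


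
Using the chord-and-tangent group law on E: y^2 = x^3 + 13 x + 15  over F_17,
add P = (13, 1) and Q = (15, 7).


P != Q, so use the chord formula.
s = (y2 - y1) / (x2 - x1) = (6) / (2) mod 17 = 3
x3 = s^2 - x1 - x2 mod 17 = 3^2 - 13 - 15 = 15
y3 = s (x1 - x3) - y1 mod 17 = 3 * (13 - 15) - 1 = 10

P + Q = (15, 10)


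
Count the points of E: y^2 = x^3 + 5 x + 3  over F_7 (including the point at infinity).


For each x in F_7, count y with y^2 = x^3 + 5 x + 3 mod 7:
  x = 1: RHS = 2, y in [3, 4]  -> 2 point(s)
  x = 2: RHS = 0, y in [0]  -> 1 point(s)
  x = 6: RHS = 4, y in [2, 5]  -> 2 point(s)
Affine points: 5. Add the point at infinity: total = 6.

#E(F_7) = 6


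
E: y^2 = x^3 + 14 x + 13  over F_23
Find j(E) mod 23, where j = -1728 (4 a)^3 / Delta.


Delta = -16(4 a^3 + 27 b^2) mod 23 = 6
-1728 * (4 a)^3 = -1728 * (4*14)^3 mod 23 = 13
j = 13 * 6^(-1) mod 23 = 6

j = 6 (mod 23)


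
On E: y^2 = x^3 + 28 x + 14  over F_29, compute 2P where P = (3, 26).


Doubling: s = (3 x1^2 + a) / (2 y1)
s = (3*3^2 + 28) / (2*26) mod 29 = 15
x3 = s^2 - 2 x1 mod 29 = 15^2 - 2*3 = 16
y3 = s (x1 - x3) - y1 mod 29 = 15 * (3 - 16) - 26 = 11

2P = (16, 11)


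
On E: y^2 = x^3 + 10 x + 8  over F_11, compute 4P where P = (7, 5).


k = 4 = 100_2 (binary, LSB first: 001)
Double-and-add from P = (7, 5):
  bit 0 = 0: acc unchanged = O
  bit 1 = 0: acc unchanged = O
  bit 2 = 1: acc = O + (2, 6) = (2, 6)

4P = (2, 6)


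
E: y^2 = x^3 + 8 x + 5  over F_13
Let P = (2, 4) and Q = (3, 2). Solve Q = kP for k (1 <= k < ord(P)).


Enumerate multiples of P until we hit Q = (3, 2):
  1P = (2, 4)
  2P = (12, 10)
  3P = (3, 11)
  4P = (5, 1)
  5P = (7, 1)
  6P = (8, 10)
  7P = (4, 7)
  8P = (6, 3)
  9P = (1, 12)
  10P = (9, 0)
  11P = (1, 1)
  12P = (6, 10)
  13P = (4, 6)
  14P = (8, 3)
  15P = (7, 12)
  16P = (5, 12)
  17P = (3, 2)
Match found at i = 17.

k = 17


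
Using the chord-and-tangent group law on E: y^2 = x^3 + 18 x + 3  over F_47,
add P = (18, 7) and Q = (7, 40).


P != Q, so use the chord formula.
s = (y2 - y1) / (x2 - x1) = (33) / (36) mod 47 = 44
x3 = s^2 - x1 - x2 mod 47 = 44^2 - 18 - 7 = 31
y3 = s (x1 - x3) - y1 mod 47 = 44 * (18 - 31) - 7 = 32

P + Q = (31, 32)


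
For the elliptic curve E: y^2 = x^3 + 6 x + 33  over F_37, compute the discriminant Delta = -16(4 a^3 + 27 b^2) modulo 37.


4 a^3 + 27 b^2 = 4*6^3 + 27*33^2 = 864 + 29403 = 30267
Delta = -16 * (30267) = -484272
Delta mod 37 = 21

Delta = 21 (mod 37)


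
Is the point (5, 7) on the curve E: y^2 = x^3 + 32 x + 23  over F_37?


Check whether y^2 = x^3 + 32 x + 23 (mod 37) for (x, y) = (5, 7).
LHS: y^2 = 7^2 mod 37 = 12
RHS: x^3 + 32 x + 23 = 5^3 + 32*5 + 23 mod 37 = 12
LHS = RHS

Yes, on the curve


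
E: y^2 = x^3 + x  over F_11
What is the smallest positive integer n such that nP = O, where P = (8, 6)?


Compute successive multiples of P until we hit O:
  1P = (8, 6)
  2P = (9, 10)
  3P = (10, 8)
  4P = (5, 8)
  5P = (7, 8)
  6P = (0, 0)
  7P = (7, 3)
  8P = (5, 3)
  ... (continuing to 12P)
  12P = O

ord(P) = 12


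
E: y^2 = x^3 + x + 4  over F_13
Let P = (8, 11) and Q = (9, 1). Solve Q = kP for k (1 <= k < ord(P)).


Enumerate multiples of P until we hit Q = (9, 1):
  1P = (8, 11)
  2P = (7, 9)
  3P = (2, 1)
  4P = (0, 11)
  5P = (5, 2)
  6P = (9, 12)
  7P = (10, 0)
  8P = (9, 1)
Match found at i = 8.

k = 8


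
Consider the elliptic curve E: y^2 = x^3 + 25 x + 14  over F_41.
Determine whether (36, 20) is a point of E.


Check whether y^2 = x^3 + 25 x + 14 (mod 41) for (x, y) = (36, 20).
LHS: y^2 = 20^2 mod 41 = 31
RHS: x^3 + 25 x + 14 = 36^3 + 25*36 + 14 mod 41 = 10
LHS != RHS

No, not on the curve


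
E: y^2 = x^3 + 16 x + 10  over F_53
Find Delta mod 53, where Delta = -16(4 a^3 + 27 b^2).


4 a^3 + 27 b^2 = 4*16^3 + 27*10^2 = 16384 + 2700 = 19084
Delta = -16 * (19084) = -305344
Delta mod 53 = 42

Delta = 42 (mod 53)


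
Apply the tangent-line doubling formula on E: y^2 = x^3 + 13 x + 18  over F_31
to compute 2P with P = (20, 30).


Doubling: s = (3 x1^2 + a) / (2 y1)
s = (3*20^2 + 13) / (2*30) mod 31 = 29
x3 = s^2 - 2 x1 mod 31 = 29^2 - 2*20 = 26
y3 = s (x1 - x3) - y1 mod 31 = 29 * (20 - 26) - 30 = 13

2P = (26, 13)


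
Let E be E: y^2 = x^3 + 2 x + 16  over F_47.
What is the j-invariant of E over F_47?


Delta = -16(4 a^3 + 27 b^2) mod 47 = 4
-1728 * (4 a)^3 = -1728 * (4*2)^3 mod 47 = 39
j = 39 * 4^(-1) mod 47 = 45

j = 45 (mod 47)


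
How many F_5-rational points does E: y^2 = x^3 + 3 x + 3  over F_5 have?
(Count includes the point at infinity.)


For each x in F_5, count y with y^2 = x^3 + 3 x + 3 mod 5:
  x = 3: RHS = 4, y in [2, 3]  -> 2 point(s)
  x = 4: RHS = 4, y in [2, 3]  -> 2 point(s)
Affine points: 4. Add the point at infinity: total = 5.

#E(F_5) = 5


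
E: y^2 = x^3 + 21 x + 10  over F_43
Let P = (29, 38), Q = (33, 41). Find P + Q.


P != Q, so use the chord formula.
s = (y2 - y1) / (x2 - x1) = (3) / (4) mod 43 = 33
x3 = s^2 - x1 - x2 mod 43 = 33^2 - 29 - 33 = 38
y3 = s (x1 - x3) - y1 mod 43 = 33 * (29 - 38) - 38 = 9

P + Q = (38, 9)


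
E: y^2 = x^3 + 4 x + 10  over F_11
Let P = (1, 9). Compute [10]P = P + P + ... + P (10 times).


k = 10 = 1010_2 (binary, LSB first: 0101)
Double-and-add from P = (1, 9):
  bit 0 = 0: acc unchanged = O
  bit 1 = 1: acc = O + (10, 4) = (10, 4)
  bit 2 = 0: acc unchanged = (10, 4)
  bit 3 = 1: acc = (10, 4) + (2, 9) = (3, 4)

10P = (3, 4)


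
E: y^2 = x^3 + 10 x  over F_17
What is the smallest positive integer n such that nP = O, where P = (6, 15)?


Compute successive multiples of P until we hit O:
  1P = (6, 15)
  2P = (4, 11)
  3P = (11, 9)
  4P = (13, 7)
  5P = (0, 0)
  6P = (13, 10)
  7P = (11, 8)
  8P = (4, 6)
  ... (continuing to 10P)
  10P = O

ord(P) = 10


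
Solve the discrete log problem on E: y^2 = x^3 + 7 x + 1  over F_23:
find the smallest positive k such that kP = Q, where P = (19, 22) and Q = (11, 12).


Enumerate multiples of P until we hit Q = (11, 12):
  1P = (19, 22)
  2P = (11, 11)
  3P = (1, 20)
  4P = (5, 0)
  5P = (1, 3)
  6P = (11, 12)
Match found at i = 6.

k = 6


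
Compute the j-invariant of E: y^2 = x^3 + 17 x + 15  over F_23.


Delta = -16(4 a^3 + 27 b^2) mod 23 = 22
-1728 * (4 a)^3 = -1728 * (4*17)^3 mod 23 = 3
j = 3 * 22^(-1) mod 23 = 20

j = 20 (mod 23)


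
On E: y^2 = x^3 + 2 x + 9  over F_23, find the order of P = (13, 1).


Compute successive multiples of P until we hit O:
  1P = (13, 1)
  2P = (5, 11)
  3P = (8, 10)
  4P = (8, 13)
  5P = (5, 12)
  6P = (13, 22)
  7P = O

ord(P) = 7


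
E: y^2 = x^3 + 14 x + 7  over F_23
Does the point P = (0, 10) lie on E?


Check whether y^2 = x^3 + 14 x + 7 (mod 23) for (x, y) = (0, 10).
LHS: y^2 = 10^2 mod 23 = 8
RHS: x^3 + 14 x + 7 = 0^3 + 14*0 + 7 mod 23 = 7
LHS != RHS

No, not on the curve


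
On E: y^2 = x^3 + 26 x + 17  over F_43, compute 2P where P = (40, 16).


Doubling: s = (3 x1^2 + a) / (2 y1)
s = (3*40^2 + 26) / (2*16) mod 43 = 3
x3 = s^2 - 2 x1 mod 43 = 3^2 - 2*40 = 15
y3 = s (x1 - x3) - y1 mod 43 = 3 * (40 - 15) - 16 = 16

2P = (15, 16)


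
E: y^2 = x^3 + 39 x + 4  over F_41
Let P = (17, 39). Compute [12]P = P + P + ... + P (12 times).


k = 12 = 1100_2 (binary, LSB first: 0011)
Double-and-add from P = (17, 39):
  bit 0 = 0: acc unchanged = O
  bit 1 = 0: acc unchanged = O
  bit 2 = 1: acc = O + (0, 39) = (0, 39)
  bit 3 = 1: acc = (0, 39) + (31, 7) = (35, 13)

12P = (35, 13)


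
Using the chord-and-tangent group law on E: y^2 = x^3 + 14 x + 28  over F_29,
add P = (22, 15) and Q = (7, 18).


P != Q, so use the chord formula.
s = (y2 - y1) / (x2 - x1) = (3) / (14) mod 29 = 23
x3 = s^2 - x1 - x2 mod 29 = 23^2 - 22 - 7 = 7
y3 = s (x1 - x3) - y1 mod 29 = 23 * (22 - 7) - 15 = 11

P + Q = (7, 11)


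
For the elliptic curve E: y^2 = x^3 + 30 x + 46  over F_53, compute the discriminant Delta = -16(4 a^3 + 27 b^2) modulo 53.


4 a^3 + 27 b^2 = 4*30^3 + 27*46^2 = 108000 + 57132 = 165132
Delta = -16 * (165132) = -2642112
Delta mod 53 = 44

Delta = 44 (mod 53)


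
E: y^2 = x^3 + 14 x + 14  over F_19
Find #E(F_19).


For each x in F_19, count y with y^2 = x^3 + 14 x + 14 mod 19:
  x = 3: RHS = 7, y in [8, 11]  -> 2 point(s)
  x = 4: RHS = 1, y in [1, 18]  -> 2 point(s)
  x = 5: RHS = 0, y in [0]  -> 1 point(s)
  x = 8: RHS = 11, y in [7, 12]  -> 2 point(s)
  x = 11: RHS = 17, y in [6, 13]  -> 2 point(s)
  x = 14: RHS = 9, y in [3, 16]  -> 2 point(s)
  x = 17: RHS = 16, y in [4, 15]  -> 2 point(s)
Affine points: 13. Add the point at infinity: total = 14.

#E(F_19) = 14


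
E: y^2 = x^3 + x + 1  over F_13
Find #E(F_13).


For each x in F_13, count y with y^2 = x^3 + 1 x + 1 mod 13:
  x = 0: RHS = 1, y in [1, 12]  -> 2 point(s)
  x = 1: RHS = 3, y in [4, 9]  -> 2 point(s)
  x = 4: RHS = 4, y in [2, 11]  -> 2 point(s)
  x = 5: RHS = 1, y in [1, 12]  -> 2 point(s)
  x = 7: RHS = 0, y in [0]  -> 1 point(s)
  x = 8: RHS = 1, y in [1, 12]  -> 2 point(s)
  x = 10: RHS = 10, y in [6, 7]  -> 2 point(s)
  x = 11: RHS = 4, y in [2, 11]  -> 2 point(s)
  x = 12: RHS = 12, y in [5, 8]  -> 2 point(s)
Affine points: 17. Add the point at infinity: total = 18.

#E(F_13) = 18


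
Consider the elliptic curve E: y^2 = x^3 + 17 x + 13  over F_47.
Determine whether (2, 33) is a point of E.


Check whether y^2 = x^3 + 17 x + 13 (mod 47) for (x, y) = (2, 33).
LHS: y^2 = 33^2 mod 47 = 8
RHS: x^3 + 17 x + 13 = 2^3 + 17*2 + 13 mod 47 = 8
LHS = RHS

Yes, on the curve


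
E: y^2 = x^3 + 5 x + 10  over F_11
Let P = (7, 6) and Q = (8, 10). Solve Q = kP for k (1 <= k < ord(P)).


Enumerate multiples of P until we hit Q = (8, 10):
  1P = (7, 6)
  2P = (1, 4)
  3P = (8, 1)
  4P = (10, 9)
  5P = (6, 6)
  6P = (9, 5)
  7P = (9, 6)
  8P = (6, 5)
  9P = (10, 2)
  10P = (8, 10)
Match found at i = 10.

k = 10


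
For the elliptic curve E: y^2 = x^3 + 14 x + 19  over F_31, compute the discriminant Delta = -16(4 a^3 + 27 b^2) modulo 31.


4 a^3 + 27 b^2 = 4*14^3 + 27*19^2 = 10976 + 9747 = 20723
Delta = -16 * (20723) = -331568
Delta mod 31 = 8

Delta = 8 (mod 31)


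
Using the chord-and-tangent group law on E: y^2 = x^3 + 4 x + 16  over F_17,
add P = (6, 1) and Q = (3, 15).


P != Q, so use the chord formula.
s = (y2 - y1) / (x2 - x1) = (14) / (14) mod 17 = 1
x3 = s^2 - x1 - x2 mod 17 = 1^2 - 6 - 3 = 9
y3 = s (x1 - x3) - y1 mod 17 = 1 * (6 - 9) - 1 = 13

P + Q = (9, 13)


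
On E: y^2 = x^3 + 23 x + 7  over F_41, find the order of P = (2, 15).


Compute successive multiples of P until we hit O:
  1P = (2, 15)
  2P = (19, 13)
  3P = (22, 38)
  4P = (1, 21)
  5P = (33, 7)
  6P = (5, 40)
  7P = (26, 31)
  8P = (18, 29)
  ... (continuing to 44P)
  44P = O

ord(P) = 44


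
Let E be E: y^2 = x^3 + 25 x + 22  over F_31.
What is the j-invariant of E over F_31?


Delta = -16(4 a^3 + 27 b^2) mod 31 = 5
-1728 * (4 a)^3 = -1728 * (4*25)^3 mod 31 = 16
j = 16 * 5^(-1) mod 31 = 28

j = 28 (mod 31)


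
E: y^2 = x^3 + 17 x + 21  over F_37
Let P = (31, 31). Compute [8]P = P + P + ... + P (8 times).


k = 8 = 1000_2 (binary, LSB first: 0001)
Double-and-add from P = (31, 31):
  bit 0 = 0: acc unchanged = O
  bit 1 = 0: acc unchanged = O
  bit 2 = 0: acc unchanged = O
  bit 3 = 1: acc = O + (3, 5) = (3, 5)

8P = (3, 5)


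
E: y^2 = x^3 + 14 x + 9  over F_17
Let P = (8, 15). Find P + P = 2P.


Doubling: s = (3 x1^2 + a) / (2 y1)
s = (3*8^2 + 14) / (2*15) mod 17 = 8
x3 = s^2 - 2 x1 mod 17 = 8^2 - 2*8 = 14
y3 = s (x1 - x3) - y1 mod 17 = 8 * (8 - 14) - 15 = 5

2P = (14, 5)


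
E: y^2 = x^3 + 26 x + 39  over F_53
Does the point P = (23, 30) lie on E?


Check whether y^2 = x^3 + 26 x + 39 (mod 53) for (x, y) = (23, 30).
LHS: y^2 = 30^2 mod 53 = 52
RHS: x^3 + 26 x + 39 = 23^3 + 26*23 + 39 mod 53 = 31
LHS != RHS

No, not on the curve


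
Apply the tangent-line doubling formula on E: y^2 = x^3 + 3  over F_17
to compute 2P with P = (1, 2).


Doubling: s = (3 x1^2 + a) / (2 y1)
s = (3*1^2 + 0) / (2*2) mod 17 = 5
x3 = s^2 - 2 x1 mod 17 = 5^2 - 2*1 = 6
y3 = s (x1 - x3) - y1 mod 17 = 5 * (1 - 6) - 2 = 7

2P = (6, 7)


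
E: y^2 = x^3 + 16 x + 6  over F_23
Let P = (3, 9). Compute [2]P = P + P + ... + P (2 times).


k = 2 = 10_2 (binary, LSB first: 01)
Double-and-add from P = (3, 9):
  bit 0 = 0: acc unchanged = O
  bit 1 = 1: acc = O + (10, 19) = (10, 19)

2P = (10, 19)


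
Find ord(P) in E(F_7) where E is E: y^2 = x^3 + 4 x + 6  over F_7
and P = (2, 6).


Compute successive multiples of P until we hit O:
  1P = (2, 6)
  2P = (4, 3)
  3P = (5, 2)
  4P = (1, 2)
  5P = (6, 6)
  6P = (6, 1)
  7P = (1, 5)
  8P = (5, 5)
  ... (continuing to 11P)
  11P = O

ord(P) = 11
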